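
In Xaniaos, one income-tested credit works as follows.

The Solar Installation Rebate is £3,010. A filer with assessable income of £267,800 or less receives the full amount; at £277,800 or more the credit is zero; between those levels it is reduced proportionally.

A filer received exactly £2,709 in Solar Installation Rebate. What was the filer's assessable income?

£268,800

£2,709 is 2,709/3,010 of the full £3,010, so 301/3,010 of the £10,000 range has been used: income = £267,800 + £10,000 × 301/3,010 = £268,800.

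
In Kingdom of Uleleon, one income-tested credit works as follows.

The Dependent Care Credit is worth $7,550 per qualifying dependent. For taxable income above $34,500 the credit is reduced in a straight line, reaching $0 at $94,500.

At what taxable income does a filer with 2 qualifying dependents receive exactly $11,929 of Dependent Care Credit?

$47,100

Full credit = 2 × $7,550 = $15,100.
$11,929 is 11,929/15,100 of the full $15,100, so 3,171/15,100 of the $60,000 range has been used: income = $34,500 + $60,000 × 3,171/15,100 = $47,100.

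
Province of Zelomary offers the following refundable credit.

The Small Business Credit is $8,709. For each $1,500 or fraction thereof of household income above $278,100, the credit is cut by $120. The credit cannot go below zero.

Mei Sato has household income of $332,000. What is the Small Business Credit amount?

$4,389

Small Business Credit: income exceeds $278,100 by $53,900, which is 36 full-or-partial $1,500 increments; reduction = 36 × $120 = $4,320, leaving $4,389.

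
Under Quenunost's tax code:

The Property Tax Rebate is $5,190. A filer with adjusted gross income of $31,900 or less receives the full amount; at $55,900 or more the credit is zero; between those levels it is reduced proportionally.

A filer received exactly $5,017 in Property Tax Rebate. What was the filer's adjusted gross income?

$32,700

$5,017 is 5,017/5,190 of the full $5,190, so 173/5,190 of the $24,000 range has been used: income = $31,900 + $24,000 × 173/5,190 = $32,700.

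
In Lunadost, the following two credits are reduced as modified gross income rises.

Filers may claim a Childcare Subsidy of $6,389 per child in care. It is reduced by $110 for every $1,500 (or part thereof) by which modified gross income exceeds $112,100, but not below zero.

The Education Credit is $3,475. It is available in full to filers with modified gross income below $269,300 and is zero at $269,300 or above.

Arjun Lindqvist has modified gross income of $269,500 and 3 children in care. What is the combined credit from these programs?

Childcare Subsidy: base = 3 × $6,389 = $19,167. income exceeds $112,100 by $157,400, which is 105 full-or-partial $1,500 increments; reduction = 105 × $110 = $11,550, leaving $7,617.
Education Credit: $269,500 meets or exceeds the $269,300 cutoff, so the credit is $0.
Total: $7,617 + $0 = $7,617.

$7,617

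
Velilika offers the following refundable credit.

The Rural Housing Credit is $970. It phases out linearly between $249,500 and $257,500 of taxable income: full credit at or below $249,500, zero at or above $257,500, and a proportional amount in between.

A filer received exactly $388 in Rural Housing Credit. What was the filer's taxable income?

$388 is 388/970 of the full $970, so 582/970 of the $8,000 range has been used: income = $249,500 + $8,000 × 582/970 = $254,300.

$254,300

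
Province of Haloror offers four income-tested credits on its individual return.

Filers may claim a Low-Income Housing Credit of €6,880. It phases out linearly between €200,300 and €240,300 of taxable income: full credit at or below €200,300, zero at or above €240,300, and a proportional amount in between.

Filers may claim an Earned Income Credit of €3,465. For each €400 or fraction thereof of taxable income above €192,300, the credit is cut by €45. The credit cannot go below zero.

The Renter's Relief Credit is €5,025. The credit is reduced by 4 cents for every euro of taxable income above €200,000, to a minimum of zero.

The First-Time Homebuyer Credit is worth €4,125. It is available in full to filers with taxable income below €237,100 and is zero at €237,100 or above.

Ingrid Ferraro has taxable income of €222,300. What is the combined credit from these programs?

Low-Income Housing Credit: €222,300 is €22,000 into a €40,000 phase-out range, leaving 18,000/40,000 of the credit: €6,880 × 18,000/40,000 = €3,096.
Earned Income Credit: income exceeds €192,300 by €30,000, which is 75 full-or-partial €400 increments; reduction = 75 × €45 = €3,375, leaving €90.
Renter's Relief Credit: 4% of the €22,300 excess over €200,000 is €892; credit = €5,025 − €892 = €4,133.
First-Time Homebuyer Credit: €222,300 is below the €237,100 cutoff, so the full €4,125 applies.
Total: €3,096 + €90 + €4,133 + €4,125 = €11,444.

€11,444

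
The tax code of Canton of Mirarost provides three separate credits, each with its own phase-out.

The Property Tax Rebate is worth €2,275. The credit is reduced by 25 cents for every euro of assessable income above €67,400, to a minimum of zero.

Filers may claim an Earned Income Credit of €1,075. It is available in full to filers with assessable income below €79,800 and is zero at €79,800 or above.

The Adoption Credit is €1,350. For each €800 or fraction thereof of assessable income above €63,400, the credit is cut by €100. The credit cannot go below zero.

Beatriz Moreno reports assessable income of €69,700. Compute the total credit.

€3,325

Property Tax Rebate: 25% of the €2,300 excess over €67,400 is €575; credit = €2,275 − €575 = €1,700.
Earned Income Credit: €69,700 is below the €79,800 cutoff, so the full €1,075 applies.
Adoption Credit: income exceeds €63,400 by €6,300, which is 8 full-or-partial €800 increments; reduction = 8 × €100 = €800, leaving €550.
Total: €1,700 + €1,075 + €550 = €3,325.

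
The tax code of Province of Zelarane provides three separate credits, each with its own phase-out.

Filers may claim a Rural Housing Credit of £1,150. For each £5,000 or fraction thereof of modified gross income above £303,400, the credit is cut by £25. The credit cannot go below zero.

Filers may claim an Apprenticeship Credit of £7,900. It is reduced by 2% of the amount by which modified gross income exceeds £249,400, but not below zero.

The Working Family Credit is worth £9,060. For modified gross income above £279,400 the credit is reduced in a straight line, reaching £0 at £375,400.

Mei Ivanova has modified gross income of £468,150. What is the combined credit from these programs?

£3,850

Rural Housing Credit: income exceeds £303,400 by £164,750, which is 33 full-or-partial £5,000 increments; reduction = 33 × £25 = £825, leaving £325.
Apprenticeship Credit: 2% of the £218,750 excess over £249,400 is £4,375; credit = £7,900 − £4,375 = £3,525.
Working Family Credit: £468,150 is at or above £375,400, so the credit is £0.
Total: £325 + £3,525 + £0 = £3,850.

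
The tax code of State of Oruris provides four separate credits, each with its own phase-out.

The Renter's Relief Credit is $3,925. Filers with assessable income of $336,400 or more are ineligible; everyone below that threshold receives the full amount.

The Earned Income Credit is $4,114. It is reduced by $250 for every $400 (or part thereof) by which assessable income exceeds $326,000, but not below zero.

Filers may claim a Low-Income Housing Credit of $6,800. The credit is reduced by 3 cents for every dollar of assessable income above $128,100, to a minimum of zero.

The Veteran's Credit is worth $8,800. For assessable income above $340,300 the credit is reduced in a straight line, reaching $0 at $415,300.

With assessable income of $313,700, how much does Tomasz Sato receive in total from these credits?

$18,071

Renter's Relief Credit: $313,700 is below the $336,400 cutoff, so the full $3,925 applies.
Earned Income Credit: $313,700 is at or below the $326,000 threshold, so the full $4,114 applies.
Low-Income Housing Credit: 3% of the $185,600 excess over $128,100 is $5,568; credit = $6,800 − $5,568 = $1,232.
Veteran's Credit: $313,700 is at or below the $340,300 threshold, so the full $8,800 applies.
Total: $3,925 + $4,114 + $1,232 + $8,800 = $18,071.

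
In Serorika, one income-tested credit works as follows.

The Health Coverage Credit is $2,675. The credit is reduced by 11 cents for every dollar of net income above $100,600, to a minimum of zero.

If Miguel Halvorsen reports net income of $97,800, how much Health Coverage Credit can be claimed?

$2,675

Health Coverage Credit: $97,800 is at or below the $100,600 threshold, so the full $2,675 applies.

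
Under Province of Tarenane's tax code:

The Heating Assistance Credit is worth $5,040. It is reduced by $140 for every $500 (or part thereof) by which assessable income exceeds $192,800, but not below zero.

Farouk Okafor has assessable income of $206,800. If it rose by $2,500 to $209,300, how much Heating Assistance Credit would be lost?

At $206,800 — income exceeds $192,800 by $14,000, which is 28 full-or-partial $500 increments; reduction = 28 × $140 = $3,920, leaving $1,120.
At $209,300 — income exceeds $192,800 by $16,500, which is 33 full-or-partial $500 increments; reduction = 33 × $140 = $4,620, leaving $420.
Lost: $1,120 − $420 = $700.

$700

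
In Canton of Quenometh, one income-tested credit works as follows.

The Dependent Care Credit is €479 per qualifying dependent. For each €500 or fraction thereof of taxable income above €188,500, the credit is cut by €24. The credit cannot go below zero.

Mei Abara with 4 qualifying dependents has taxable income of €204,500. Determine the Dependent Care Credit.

Dependent Care Credit: base = 4 × €479 = €1,916. income exceeds €188,500 by €16,000, which is 32 full-or-partial €500 increments; reduction = 32 × €24 = €768, leaving €1,148.

€1,148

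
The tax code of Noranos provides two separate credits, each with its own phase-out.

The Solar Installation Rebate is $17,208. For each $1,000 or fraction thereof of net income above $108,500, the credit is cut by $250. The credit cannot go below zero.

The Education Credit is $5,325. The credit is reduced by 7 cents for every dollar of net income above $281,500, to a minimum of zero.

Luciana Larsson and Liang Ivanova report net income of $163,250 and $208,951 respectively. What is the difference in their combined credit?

$3,458

Luciana ($163,250): Solar Installation Rebate: income exceeds $108,500 by $54,750, which is 55 full-or-partial $1,000 increments; reduction = 55 × $250 = $13,750, leaving $3,458. Education Credit: $163,250 is at or below the $281,500 threshold, so the full $5,325 applies. total $3,458 + $5,325 = $8,783
Liang ($208,951): Solar Installation Rebate: income exceeds $108,500 by $100,451 → 101 increments × $250 = $25,250 ≥ base, so the credit is $0. Education Credit: $208,951 is at or below the $281,500 threshold, so the full $5,325 applies. total $0 + $5,325 = $5,325
Difference: |$8,783 − $5,325| = $3,458.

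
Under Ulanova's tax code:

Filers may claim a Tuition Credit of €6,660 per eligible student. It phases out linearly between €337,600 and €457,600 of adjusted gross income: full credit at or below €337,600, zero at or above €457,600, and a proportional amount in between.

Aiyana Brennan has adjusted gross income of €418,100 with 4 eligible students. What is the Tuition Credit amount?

Tuition Credit: base = 4 × €6,660 = €26,640. €418,100 is €80,500 into a €120,000 phase-out range, leaving 39,500/120,000 of the credit: €26,640 × 39,500/120,000 = €8,769.

€8,769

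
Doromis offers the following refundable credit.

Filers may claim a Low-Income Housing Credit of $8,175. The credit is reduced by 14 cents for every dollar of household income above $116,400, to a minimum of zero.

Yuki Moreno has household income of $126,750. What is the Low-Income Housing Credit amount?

$6,726

Low-Income Housing Credit: 14% of the $10,350 excess over $116,400 is $1,449; credit = $8,175 − $1,449 = $6,726.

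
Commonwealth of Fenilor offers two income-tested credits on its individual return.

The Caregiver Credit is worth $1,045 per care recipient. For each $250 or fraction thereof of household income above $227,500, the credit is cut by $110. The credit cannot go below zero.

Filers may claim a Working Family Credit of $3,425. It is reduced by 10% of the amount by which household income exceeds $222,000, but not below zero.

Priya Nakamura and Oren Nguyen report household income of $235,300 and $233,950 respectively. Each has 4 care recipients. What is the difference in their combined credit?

Priya ($235,300): Caregiver Credit: base = 4 × $1,045 = $4,180. income exceeds $227,500 by $7,800, which is 32 full-or-partial $250 increments; reduction = 32 × $110 = $3,520, leaving $660. Working Family Credit: 10% of the $13,300 excess over $222,000 is $1,330; credit = $3,425 − $1,330 = $2,095. total $660 + $2,095 = $2,755
Oren ($233,950): Caregiver Credit: base = 4 × $1,045 = $4,180. income exceeds $227,500 by $6,450, which is 26 full-or-partial $250 increments; reduction = 26 × $110 = $2,860, leaving $1,320. Working Family Credit: 10% of the $11,950 excess over $222,000 is $1,195; credit = $3,425 − $1,195 = $2,230. total $1,320 + $2,230 = $3,550
Difference: |$2,755 − $3,550| = $795.

$795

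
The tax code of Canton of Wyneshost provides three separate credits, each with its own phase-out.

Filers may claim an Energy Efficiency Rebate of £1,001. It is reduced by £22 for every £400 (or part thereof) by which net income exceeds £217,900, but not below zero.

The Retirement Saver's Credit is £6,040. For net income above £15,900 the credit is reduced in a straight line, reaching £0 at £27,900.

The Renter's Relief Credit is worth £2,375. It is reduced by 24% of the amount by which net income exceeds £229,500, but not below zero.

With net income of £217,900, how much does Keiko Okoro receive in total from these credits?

£3,376

Energy Efficiency Rebate: £217,900 is at or below the £217,900 threshold, so the full £1,001 applies.
Retirement Saver's Credit: £217,900 is at or above £27,900, so the credit is £0.
Renter's Relief Credit: £217,900 is at or below the £229,500 threshold, so the full £2,375 applies.
Total: £1,001 + £0 + £2,375 = £3,376.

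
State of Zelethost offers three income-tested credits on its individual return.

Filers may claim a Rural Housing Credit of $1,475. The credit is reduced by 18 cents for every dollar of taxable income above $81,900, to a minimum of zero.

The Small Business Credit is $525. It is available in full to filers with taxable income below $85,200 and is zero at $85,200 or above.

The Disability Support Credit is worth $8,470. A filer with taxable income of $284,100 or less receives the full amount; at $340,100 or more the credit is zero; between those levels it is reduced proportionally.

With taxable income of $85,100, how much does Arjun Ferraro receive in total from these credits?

$9,894

Rural Housing Credit: 18% of the $3,200 excess over $81,900 is $576; credit = $1,475 − $576 = $899.
Small Business Credit: $85,100 is below the $85,200 cutoff, so the full $525 applies.
Disability Support Credit: $85,100 is at or below the $284,100 threshold, so the full $8,470 applies.
Total: $899 + $525 + $8,470 = $9,894.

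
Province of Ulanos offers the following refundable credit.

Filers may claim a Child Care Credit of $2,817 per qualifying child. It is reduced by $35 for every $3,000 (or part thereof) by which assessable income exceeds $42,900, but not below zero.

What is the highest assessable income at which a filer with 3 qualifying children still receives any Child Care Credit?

Full credit = 3 × $2,817 = $8,451.
After 241 increments the reduction is 241 × $35 = $8,435, leaving $16; one more increment wipes it out. Increment 241 ends at excess 241 × $3,000 = $723,000, so the highest qualifying income is $42,900 + $723,000 = $765,900.

$765,900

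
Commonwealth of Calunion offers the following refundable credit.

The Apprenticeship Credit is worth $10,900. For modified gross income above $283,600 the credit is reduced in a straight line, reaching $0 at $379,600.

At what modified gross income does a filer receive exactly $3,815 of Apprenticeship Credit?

$3,815 is 3,815/10,900 of the full $10,900, so 7,085/10,900 of the $96,000 range has been used: income = $283,600 + $96,000 × 7,085/10,900 = $346,000.

$346,000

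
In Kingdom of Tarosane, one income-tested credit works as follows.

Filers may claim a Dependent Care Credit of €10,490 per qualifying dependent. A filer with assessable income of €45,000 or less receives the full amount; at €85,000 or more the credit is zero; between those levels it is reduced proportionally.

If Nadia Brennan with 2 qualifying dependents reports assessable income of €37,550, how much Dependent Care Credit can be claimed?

€20,980

Dependent Care Credit: base = 2 × €10,490 = €20,980. €37,550 is at or below the €45,000 threshold, so the full €20,980 applies.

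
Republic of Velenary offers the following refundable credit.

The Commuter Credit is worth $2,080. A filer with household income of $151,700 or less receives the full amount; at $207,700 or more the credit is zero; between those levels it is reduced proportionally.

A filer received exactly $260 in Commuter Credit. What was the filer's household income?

$200,700

$260 is 260/2,080 of the full $2,080, so 1,820/2,080 of the $56,000 range has been used: income = $151,700 + $56,000 × 1,820/2,080 = $200,700.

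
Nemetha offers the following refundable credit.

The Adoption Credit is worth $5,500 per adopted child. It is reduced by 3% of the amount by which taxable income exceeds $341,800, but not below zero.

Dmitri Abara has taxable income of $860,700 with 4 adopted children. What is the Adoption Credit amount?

Adoption Credit: base = 4 × $5,500 = $22,000. 3% of the $518,900 excess over $341,800 is $15,567; credit = $22,000 − $15,567 = $6,433.

$6,433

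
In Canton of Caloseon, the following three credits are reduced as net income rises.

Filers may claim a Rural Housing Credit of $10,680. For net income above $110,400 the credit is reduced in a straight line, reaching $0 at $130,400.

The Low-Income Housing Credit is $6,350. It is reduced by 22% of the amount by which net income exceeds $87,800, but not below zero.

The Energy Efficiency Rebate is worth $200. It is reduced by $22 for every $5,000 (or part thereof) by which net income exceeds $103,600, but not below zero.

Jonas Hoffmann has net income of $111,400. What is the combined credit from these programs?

Rural Housing Credit: $111,400 is $1,000 into a $20,000 phase-out range, leaving 19,000/20,000 of the credit: $10,680 × 19,000/20,000 = $10,146.
Low-Income Housing Credit: 22% of the $23,600 excess over $87,800 is $5,192; credit = $6,350 − $5,192 = $1,158.
Energy Efficiency Rebate: income exceeds $103,600 by $7,800, which is 2 full-or-partial $5,000 increments; reduction = 2 × $22 = $44, leaving $156.
Total: $10,146 + $1,158 + $156 = $11,460.

$11,460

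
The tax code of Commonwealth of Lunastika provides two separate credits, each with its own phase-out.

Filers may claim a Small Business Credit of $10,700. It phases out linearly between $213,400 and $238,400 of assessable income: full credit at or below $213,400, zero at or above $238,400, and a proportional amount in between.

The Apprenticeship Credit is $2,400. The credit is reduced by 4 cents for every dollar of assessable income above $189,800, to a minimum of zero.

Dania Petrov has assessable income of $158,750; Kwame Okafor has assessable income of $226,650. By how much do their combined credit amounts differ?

Dania ($158,750): Small Business Credit: $158,750 is at or below the $213,400 threshold, so the full $10,700 applies. Apprenticeship Credit: $158,750 is at or below the $189,800 threshold, so the full $2,400 applies. total $10,700 + $2,400 = $13,100
Kwame ($226,650): Small Business Credit: $226,650 is $13,250 into a $25,000 phase-out range, leaving 11,750/25,000 of the credit: $10,700 × 11,750/25,000 = $5,029. Apprenticeship Credit: 4% of the $36,850 excess over $189,800 is $1,474; credit = $2,400 − $1,474 = $926. total $5,029 + $926 = $5,955
Difference: |$13,100 − $5,955| = $7,145.

$7,145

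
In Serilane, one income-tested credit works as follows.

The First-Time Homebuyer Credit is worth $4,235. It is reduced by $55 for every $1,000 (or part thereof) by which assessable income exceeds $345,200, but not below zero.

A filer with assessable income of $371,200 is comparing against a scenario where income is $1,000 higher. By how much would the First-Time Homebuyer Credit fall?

At $371,200 — income exceeds $345,200 by $26,000, which is 26 full-or-partial $1,000 increments; reduction = 26 × $55 = $1,430, leaving $2,805.
At $372,200 — income exceeds $345,200 by $27,000, which is 27 full-or-partial $1,000 increments; reduction = 27 × $55 = $1,485, leaving $2,750.
Lost: $2,805 − $2,750 = $55.

$55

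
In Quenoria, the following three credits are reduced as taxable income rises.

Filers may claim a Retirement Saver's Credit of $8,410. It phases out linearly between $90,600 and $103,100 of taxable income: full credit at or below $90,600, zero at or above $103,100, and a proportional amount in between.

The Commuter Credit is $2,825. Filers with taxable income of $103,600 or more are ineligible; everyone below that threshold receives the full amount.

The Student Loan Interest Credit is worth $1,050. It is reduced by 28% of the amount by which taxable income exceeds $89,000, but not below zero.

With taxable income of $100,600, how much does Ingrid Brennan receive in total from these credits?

$4,507

Retirement Saver's Credit: $100,600 is $10,000 into a $12,500 phase-out range, leaving 2,500/12,500 of the credit: $8,410 × 2,500/12,500 = $1,682.
Commuter Credit: $100,600 is below the $103,600 cutoff, so the full $2,825 applies.
Student Loan Interest Credit: 28% of the $11,600 excess over $89,000 is $3,248 ≥ base, so the credit is $0.
Total: $1,682 + $2,825 + $0 = $4,507.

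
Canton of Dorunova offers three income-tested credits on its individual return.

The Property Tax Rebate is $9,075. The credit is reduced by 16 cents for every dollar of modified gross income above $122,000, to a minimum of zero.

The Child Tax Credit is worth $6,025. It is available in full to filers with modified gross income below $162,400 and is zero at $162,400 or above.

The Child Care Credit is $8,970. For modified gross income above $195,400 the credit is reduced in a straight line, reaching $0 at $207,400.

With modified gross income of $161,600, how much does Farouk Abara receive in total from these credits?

$17,734

Property Tax Rebate: 16% of the $39,600 excess over $122,000 is $6,336; credit = $9,075 − $6,336 = $2,739.
Child Tax Credit: $161,600 is below the $162,400 cutoff, so the full $6,025 applies.
Child Care Credit: $161,600 is at or below the $195,400 threshold, so the full $8,970 applies.
Total: $2,739 + $6,025 + $8,970 = $17,734.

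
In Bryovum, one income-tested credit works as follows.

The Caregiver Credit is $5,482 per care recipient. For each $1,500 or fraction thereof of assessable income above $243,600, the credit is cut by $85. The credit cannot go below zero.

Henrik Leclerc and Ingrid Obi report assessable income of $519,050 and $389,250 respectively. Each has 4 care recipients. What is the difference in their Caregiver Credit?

Henrik ($519,050): Caregiver Credit: base = 4 × $5,482 = $21,928. income exceeds $243,600 by $275,450, which is 184 full-or-partial $1,500 increments; reduction = 184 × $85 = $15,640, leaving $6,288.
Ingrid ($389,250): Caregiver Credit: base = 4 × $5,482 = $21,928. income exceeds $243,600 by $145,650, which is 98 full-or-partial $1,500 increments; reduction = 98 × $85 = $8,330, leaving $13,598.
Difference: |$6,288 − $13,598| = $7,310.

$7,310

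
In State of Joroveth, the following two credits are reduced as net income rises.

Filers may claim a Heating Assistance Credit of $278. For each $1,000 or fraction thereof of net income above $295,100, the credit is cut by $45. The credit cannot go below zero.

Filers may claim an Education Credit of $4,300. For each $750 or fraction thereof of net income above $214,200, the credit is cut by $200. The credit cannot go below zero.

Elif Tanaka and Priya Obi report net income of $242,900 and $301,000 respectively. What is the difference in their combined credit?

$270

Elif ($242,900): Heating Assistance Credit: $242,900 is at or below the $295,100 threshold, so the full $278 applies. Education Credit: income exceeds $214,200 by $28,700 → 39 increments × $200 = $7,800 ≥ base, so the credit is $0. total $278 + $0 = $278
Priya ($301,000): Heating Assistance Credit: income exceeds $295,100 by $5,900, which is 6 full-or-partial $1,000 increments; reduction = 6 × $45 = $270, leaving $8. Education Credit: income exceeds $214,200 by $86,800 → 116 increments × $200 = $23,200 ≥ base, so the credit is $0. total $8 + $0 = $8
Difference: |$278 − $8| = $270.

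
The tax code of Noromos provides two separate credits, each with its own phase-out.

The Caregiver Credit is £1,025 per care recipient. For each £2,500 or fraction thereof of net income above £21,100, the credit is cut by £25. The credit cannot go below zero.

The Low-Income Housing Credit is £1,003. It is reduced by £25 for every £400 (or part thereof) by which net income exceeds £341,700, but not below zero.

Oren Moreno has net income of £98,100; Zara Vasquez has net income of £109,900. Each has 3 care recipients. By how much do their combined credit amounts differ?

£125

Oren (£98,100): Caregiver Credit: base = 3 × £1,025 = £3,075. income exceeds £21,100 by £77,000, which is 31 full-or-partial £2,500 increments; reduction = 31 × £25 = £775, leaving £2,300. Low-Income Housing Credit: £98,100 is at or below the £341,700 threshold, so the full £1,003 applies. total £2,300 + £1,003 = £3,303
Zara (£109,900): Caregiver Credit: base = 3 × £1,025 = £3,075. income exceeds £21,100 by £88,800, which is 36 full-or-partial £2,500 increments; reduction = 36 × £25 = £900, leaving £2,175. Low-Income Housing Credit: £109,900 is at or below the £341,700 threshold, so the full £1,003 applies. total £2,175 + £1,003 = £3,178
Difference: |£3,303 − £3,178| = £125.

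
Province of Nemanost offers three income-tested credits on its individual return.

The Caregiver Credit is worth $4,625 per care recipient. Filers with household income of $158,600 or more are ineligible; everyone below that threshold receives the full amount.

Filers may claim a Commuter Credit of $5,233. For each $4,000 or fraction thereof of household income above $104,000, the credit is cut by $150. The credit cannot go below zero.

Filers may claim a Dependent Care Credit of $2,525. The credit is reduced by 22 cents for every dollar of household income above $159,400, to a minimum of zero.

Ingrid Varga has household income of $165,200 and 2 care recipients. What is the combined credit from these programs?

$4,082

Caregiver Credit: base = 2 × $4,625 = $9,250. $165,200 meets or exceeds the $158,600 cutoff, so the credit is $0.
Commuter Credit: income exceeds $104,000 by $61,200, which is 16 full-or-partial $4,000 increments; reduction = 16 × $150 = $2,400, leaving $2,833.
Dependent Care Credit: 22% of the $5,800 excess over $159,400 is $1,276; credit = $2,525 − $1,276 = $1,249.
Total: $0 + $2,833 + $1,249 = $4,082.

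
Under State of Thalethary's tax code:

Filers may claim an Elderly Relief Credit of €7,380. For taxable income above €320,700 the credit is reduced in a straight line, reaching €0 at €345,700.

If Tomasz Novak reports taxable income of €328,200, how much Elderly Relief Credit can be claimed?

€5,166

Elderly Relief Credit: €328,200 is €7,500 into a €25,000 phase-out range, leaving 17,500/25,000 of the credit: €7,380 × 17,500/25,000 = €5,166.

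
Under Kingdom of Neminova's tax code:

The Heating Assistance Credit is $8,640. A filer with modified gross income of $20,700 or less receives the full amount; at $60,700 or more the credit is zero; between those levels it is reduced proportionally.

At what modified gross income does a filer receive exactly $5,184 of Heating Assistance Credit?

$36,700

$5,184 is 5,184/8,640 of the full $8,640, so 3,456/8,640 of the $40,000 range has been used: income = $20,700 + $40,000 × 3,456/8,640 = $36,700.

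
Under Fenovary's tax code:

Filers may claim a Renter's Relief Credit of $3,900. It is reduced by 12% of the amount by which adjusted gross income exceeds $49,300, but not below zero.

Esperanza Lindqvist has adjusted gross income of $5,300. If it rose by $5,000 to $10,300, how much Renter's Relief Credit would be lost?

At $5,300 — $5,300 is at or below the $49,300 threshold, so the full $3,900 applies.
At $10,300 — $10,300 is at or below the $49,300 threshold, so the full $3,900 applies.
Lost: $3,900 − $3,900 = $0.

$0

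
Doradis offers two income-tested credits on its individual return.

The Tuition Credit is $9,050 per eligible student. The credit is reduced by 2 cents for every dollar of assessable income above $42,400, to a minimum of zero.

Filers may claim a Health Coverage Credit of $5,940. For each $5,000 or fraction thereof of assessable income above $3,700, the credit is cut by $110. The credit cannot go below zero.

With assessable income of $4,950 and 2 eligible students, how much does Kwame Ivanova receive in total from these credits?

Tuition Credit: base = 2 × $9,050 = $18,100. $4,950 is at or below the $42,400 threshold, so the full $18,100 applies.
Health Coverage Credit: income exceeds $3,700 by $1,250, which is 1 full-or-partial $5,000 increment; reduction = 1 × $110 = $110, leaving $5,830.
Total: $18,100 + $5,830 = $23,930.

$23,930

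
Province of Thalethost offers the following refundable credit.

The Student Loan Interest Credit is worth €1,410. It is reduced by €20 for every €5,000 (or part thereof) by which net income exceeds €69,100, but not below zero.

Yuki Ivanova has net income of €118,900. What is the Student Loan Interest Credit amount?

Student Loan Interest Credit: income exceeds €69,100 by €49,800, which is 10 full-or-partial €5,000 increments; reduction = 10 × €20 = €200, leaving €1,210.

€1,210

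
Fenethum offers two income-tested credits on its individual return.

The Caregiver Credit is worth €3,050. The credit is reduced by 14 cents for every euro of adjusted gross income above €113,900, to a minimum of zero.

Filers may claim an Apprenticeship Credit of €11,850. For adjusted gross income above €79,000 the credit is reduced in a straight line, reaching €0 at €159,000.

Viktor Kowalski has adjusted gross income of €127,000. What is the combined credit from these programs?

€5,956

Caregiver Credit: 14% of the €13,100 excess over €113,900 is €1,834; credit = €3,050 − €1,834 = €1,216.
Apprenticeship Credit: €127,000 is €48,000 into a €80,000 phase-out range, leaving 32,000/80,000 of the credit: €11,850 × 32,000/80,000 = €4,740.
Total: €1,216 + €4,740 = €5,956.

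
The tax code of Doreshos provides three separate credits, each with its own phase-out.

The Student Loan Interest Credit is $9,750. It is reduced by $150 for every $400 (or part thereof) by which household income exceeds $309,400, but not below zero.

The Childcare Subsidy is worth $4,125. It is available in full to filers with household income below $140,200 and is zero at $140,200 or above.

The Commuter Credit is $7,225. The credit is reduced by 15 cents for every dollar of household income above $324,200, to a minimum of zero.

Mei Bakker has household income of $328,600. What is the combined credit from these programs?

Student Loan Interest Credit: income exceeds $309,400 by $19,200, which is 48 full-or-partial $400 increments; reduction = 48 × $150 = $7,200, leaving $2,550.
Childcare Subsidy: $328,600 meets or exceeds the $140,200 cutoff, so the credit is $0.
Commuter Credit: 15% of the $4,400 excess over $324,200 is $660; credit = $7,225 − $660 = $6,565.
Total: $2,550 + $0 + $6,565 = $9,115.

$9,115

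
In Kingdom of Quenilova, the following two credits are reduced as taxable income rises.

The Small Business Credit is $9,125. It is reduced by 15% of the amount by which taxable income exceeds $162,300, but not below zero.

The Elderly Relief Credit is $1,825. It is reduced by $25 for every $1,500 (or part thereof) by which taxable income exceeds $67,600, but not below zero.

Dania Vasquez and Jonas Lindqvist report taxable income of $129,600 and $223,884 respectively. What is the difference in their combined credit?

Dania ($129,600): Small Business Credit: $129,600 is at or below the $162,300 threshold, so the full $9,125 applies. Elderly Relief Credit: income exceeds $67,600 by $62,000, which is 42 full-or-partial $1,500 increments; reduction = 42 × $25 = $1,050, leaving $775. total $9,125 + $775 = $9,900
Jonas ($223,884): Small Business Credit: 15% of the $61,584 excess over $162,300 is $9,237.60 ≥ base, so the credit is $0. Elderly Relief Credit: income exceeds $67,600 by $156,284 → 105 increments × $25 = $2,625 ≥ base, so the credit is $0. total $0 + $0 = $0
Difference: |$9,900 − $0| = $9,900.

$9,900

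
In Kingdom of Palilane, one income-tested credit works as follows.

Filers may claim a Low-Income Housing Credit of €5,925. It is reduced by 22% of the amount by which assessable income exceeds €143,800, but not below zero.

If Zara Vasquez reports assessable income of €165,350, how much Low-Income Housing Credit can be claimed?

€1,184

Low-Income Housing Credit: 22% of the €21,550 excess over €143,800 is €4,741; credit = €5,925 − €4,741 = €1,184.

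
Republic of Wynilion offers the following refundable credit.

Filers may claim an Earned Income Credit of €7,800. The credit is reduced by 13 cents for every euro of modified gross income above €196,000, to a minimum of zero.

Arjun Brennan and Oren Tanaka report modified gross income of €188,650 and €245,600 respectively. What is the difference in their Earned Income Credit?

Arjun (€188,650): Earned Income Credit: €188,650 is at or below the €196,000 threshold, so the full €7,800 applies.
Oren (€245,600): Earned Income Credit: 13% of the €49,600 excess over €196,000 is €6,448; credit = €7,800 − €6,448 = €1,352.
Difference: |€7,800 − €1,352| = €6,448.

€6,448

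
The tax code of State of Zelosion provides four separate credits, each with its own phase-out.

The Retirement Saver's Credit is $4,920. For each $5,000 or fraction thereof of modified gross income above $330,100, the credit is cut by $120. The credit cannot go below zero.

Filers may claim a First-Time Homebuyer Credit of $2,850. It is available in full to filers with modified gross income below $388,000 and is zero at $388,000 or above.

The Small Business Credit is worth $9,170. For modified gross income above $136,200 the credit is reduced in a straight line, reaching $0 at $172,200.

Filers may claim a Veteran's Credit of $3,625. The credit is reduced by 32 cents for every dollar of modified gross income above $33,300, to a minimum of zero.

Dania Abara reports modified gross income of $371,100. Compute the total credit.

$6,690

Retirement Saver's Credit: income exceeds $330,100 by $41,000, which is 9 full-or-partial $5,000 increments; reduction = 9 × $120 = $1,080, leaving $3,840.
First-Time Homebuyer Credit: $371,100 is below the $388,000 cutoff, so the full $2,850 applies.
Small Business Credit: $371,100 is at or above $172,200, so the credit is $0.
Veteran's Credit: 32% of the $337,800 excess over $33,300 is $108,096 ≥ base, so the credit is $0.
Total: $3,840 + $2,850 + $0 + $0 = $6,690.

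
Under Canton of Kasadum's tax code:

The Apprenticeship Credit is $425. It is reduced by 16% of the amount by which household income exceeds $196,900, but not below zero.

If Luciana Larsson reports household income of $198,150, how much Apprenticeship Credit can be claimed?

$225

Apprenticeship Credit: 16% of the $1,250 excess over $196,900 is $200; credit = $425 − $200 = $225.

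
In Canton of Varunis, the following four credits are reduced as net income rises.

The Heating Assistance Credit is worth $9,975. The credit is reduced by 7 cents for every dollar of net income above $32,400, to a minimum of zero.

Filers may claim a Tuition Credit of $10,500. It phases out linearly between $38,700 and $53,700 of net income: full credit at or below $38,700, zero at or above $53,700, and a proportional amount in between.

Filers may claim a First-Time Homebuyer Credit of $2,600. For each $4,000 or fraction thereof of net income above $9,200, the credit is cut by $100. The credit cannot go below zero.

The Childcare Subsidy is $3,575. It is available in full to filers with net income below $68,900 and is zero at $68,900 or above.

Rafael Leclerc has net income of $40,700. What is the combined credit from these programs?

Heating Assistance Credit: 7% of the $8,300 excess over $32,400 is $581; credit = $9,975 − $581 = $9,394.
Tuition Credit: $40,700 is $2,000 into a $15,000 phase-out range, leaving 13,000/15,000 of the credit: $10,500 × 13,000/15,000 = $9,100.
First-Time Homebuyer Credit: income exceeds $9,200 by $31,500, which is 8 full-or-partial $4,000 increments; reduction = 8 × $100 = $800, leaving $1,800.
Childcare Subsidy: $40,700 is below the $68,900 cutoff, so the full $3,575 applies.
Total: $9,394 + $9,100 + $1,800 + $3,575 = $23,869.

$23,869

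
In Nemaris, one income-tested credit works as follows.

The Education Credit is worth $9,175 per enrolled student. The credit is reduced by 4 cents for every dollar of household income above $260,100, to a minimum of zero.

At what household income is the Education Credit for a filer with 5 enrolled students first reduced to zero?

$1,406,975

Full credit = 5 × $9,175 = $45,875.
The credit falls by 4% of each dollar above $260,100, so it reaches zero when the excess is $45,875 / 4% = $1,146,875: income = $260,100 + $1,146,875 = $1,406,975.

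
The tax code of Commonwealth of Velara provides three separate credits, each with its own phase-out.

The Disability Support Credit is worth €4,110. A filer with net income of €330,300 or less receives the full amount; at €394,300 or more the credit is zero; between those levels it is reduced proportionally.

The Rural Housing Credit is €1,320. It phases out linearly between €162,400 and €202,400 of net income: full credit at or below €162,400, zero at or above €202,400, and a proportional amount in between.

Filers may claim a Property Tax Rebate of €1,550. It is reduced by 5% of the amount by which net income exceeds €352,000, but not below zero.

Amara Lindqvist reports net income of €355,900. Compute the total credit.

Disability Support Credit: €355,900 is €25,600 into a €64,000 phase-out range, leaving 38,400/64,000 of the credit: €4,110 × 38,400/64,000 = €2,466.
Rural Housing Credit: €355,900 is at or above €202,400, so the credit is €0.
Property Tax Rebate: 5% of the €3,900 excess over €352,000 is €195; credit = €1,550 − €195 = €1,355.
Total: €2,466 + €0 + €1,355 = €3,821.

€3,821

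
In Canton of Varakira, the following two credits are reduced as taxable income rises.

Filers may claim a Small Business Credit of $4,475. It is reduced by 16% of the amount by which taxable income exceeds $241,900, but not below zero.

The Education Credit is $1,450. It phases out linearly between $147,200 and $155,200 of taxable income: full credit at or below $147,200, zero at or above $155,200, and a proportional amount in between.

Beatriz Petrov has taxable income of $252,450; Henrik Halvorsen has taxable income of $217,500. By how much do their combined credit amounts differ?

$1,688

Beatriz ($252,450): Small Business Credit: 16% of the $10,550 excess over $241,900 is $1,688; credit = $4,475 − $1,688 = $2,787. Education Credit: $252,450 is at or above $155,200, so the credit is $0. total $2,787 + $0 = $2,787
Henrik ($217,500): Small Business Credit: $217,500 is at or below the $241,900 threshold, so the full $4,475 applies. Education Credit: $217,500 is at or above $155,200, so the credit is $0. total $4,475 + $0 = $4,475
Difference: |$2,787 − $4,475| = $1,688.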